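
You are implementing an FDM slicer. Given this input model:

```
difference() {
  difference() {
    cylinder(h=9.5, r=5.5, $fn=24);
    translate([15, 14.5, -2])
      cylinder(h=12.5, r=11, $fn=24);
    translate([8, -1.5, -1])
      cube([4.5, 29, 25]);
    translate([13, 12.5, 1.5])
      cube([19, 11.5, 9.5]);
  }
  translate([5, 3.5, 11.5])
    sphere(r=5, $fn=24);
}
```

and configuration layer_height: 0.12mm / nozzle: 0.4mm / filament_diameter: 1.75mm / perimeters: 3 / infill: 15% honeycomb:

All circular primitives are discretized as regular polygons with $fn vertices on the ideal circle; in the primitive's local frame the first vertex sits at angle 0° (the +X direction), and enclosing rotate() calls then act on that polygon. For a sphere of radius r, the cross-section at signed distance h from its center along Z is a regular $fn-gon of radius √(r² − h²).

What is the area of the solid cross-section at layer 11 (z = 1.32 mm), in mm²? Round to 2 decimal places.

At z = 1.32 mm: the r=5.5 cylinder contributes a regular 24-gon of circumradius 5.5 (area = (24/2)·5.500²·sin(360°/24) = 93.95 mm²); the cylinder at (15, 14.5): section is a regular 24-gon, circumradius r=11 (area = (24/2)·11.000²·sin(360°/24) = 375.81 mm²); the cube at (8, -1.5) (footprint 4.5×29) is included at this height (area 130.50 mm²); the cube at (13, 12.5) does not reach this height (z outside [1.5, 11]); Subtracting the remaining from the first: starting from the r=5.5 cylinder (93.95 mm²), the r=11 cylinder at (15, 14.5) misses the remaining region (no effect); the 4.5×29 cube at (8, -1.5) misses the remaining region (no effect) — area = 93.95 mm²; the sphere at (5, 3.5) is absent (|z−center|=10.180 > r=5); After the difference (first − rest): none of the subtracted shapes is present at this height, so that combined region is unchanged — area = 93.95 mm². Overall, the cross-section is a single solid region. Net area = 93.95 mm².

93.95 mm²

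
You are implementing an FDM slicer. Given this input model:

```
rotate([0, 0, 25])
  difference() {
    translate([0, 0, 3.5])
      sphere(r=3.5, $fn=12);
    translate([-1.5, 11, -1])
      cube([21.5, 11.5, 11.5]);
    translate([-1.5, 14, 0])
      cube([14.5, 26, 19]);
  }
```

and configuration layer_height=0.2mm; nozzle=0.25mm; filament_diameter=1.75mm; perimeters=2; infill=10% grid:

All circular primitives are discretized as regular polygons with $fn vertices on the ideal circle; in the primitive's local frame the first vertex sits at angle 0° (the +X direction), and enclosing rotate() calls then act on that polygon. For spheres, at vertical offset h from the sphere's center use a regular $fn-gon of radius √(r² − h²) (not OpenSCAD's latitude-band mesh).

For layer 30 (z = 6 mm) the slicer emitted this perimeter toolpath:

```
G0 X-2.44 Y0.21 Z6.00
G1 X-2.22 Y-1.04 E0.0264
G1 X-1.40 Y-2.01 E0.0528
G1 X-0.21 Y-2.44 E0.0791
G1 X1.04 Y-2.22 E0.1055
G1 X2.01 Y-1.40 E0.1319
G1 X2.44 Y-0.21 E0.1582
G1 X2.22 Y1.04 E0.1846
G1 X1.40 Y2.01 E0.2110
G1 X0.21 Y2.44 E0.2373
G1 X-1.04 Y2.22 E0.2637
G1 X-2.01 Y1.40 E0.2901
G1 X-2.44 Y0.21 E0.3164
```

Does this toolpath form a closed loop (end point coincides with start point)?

Start point (G0): (-2.44, 0.21). End point (last G1): the path returns to the start — closed.

yes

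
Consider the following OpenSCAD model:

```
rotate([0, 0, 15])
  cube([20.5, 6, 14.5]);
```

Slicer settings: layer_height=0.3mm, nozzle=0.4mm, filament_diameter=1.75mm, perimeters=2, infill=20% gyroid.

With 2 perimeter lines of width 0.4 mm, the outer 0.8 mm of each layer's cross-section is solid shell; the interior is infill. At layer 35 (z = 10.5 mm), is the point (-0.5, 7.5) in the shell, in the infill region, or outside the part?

outside

At z = 10.5 mm: the 20.5×6 cube contributes its full rectangle; (whole slice rotated 15° about Z — lengths, areas and connectivity unchanged). Overall, the cross-section is a single solid region. Undo the 15° rotation: the query point maps to (1.458, 7.374) in the un-rotated model frame. The nearest boundary edge runs (20.50, 6.00)→(0.00, 6.00); distance from the point to it = 1.37 mm. The point is not inside any of the regions above, so it lies outside the cross-section (1.37 mm from the nearest boundary).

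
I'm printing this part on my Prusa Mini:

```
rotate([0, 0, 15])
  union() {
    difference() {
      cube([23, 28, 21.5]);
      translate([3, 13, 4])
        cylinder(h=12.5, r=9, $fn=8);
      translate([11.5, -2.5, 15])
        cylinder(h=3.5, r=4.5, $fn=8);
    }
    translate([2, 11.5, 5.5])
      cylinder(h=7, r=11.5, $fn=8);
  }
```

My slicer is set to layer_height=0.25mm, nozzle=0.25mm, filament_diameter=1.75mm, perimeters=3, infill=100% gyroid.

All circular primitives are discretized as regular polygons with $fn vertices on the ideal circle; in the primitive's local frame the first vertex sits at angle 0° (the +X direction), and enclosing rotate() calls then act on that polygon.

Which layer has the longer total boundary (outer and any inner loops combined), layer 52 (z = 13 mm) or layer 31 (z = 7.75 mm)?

Layer 52 (z = 13): the cube (footprint 23×28) is included at this height (perimeter 102.00 mm); the r=9 cylinder at (3, 13) contributes a regular 8-gon of circumradius 9 (perimeter = 2·8·9.000·sin(180°/8) = 55.11 mm); the cylinder at (11.5, -2.5) is not intersected at this z (z outside [15, 18.5]); After the difference (first − rest): starting from the 23×28 cube, the r=9 cylinder at (3, 13) partially overlaps it — only the 164.82 mm² overlap (of its 229.10 mm²) is removed, clipping the outline — boundary = 120.53 mm; the cylinder at (2, 11.5) is absent (z outside [5.5, 12.5]); Taking the union: only the result so far is present, so the union is just that shape — boundary = 120.53 mm; (rotated 15° about Z; rotation is an isometry so areas/perimeters/island counts are preserved). So its perimeter = 120.53 mm. Layer 31 (z = 7.75): the cube (footprint 23×28) is included at this height (perimeter 102.00 mm); the cylinder at (3, 13): section is a regular 8-gon, circumradius r=9 (perimeter = 2·8·9.000·sin(180°/8) = 55.11 mm); the cylinder at (11.5, -2.5) is absent (z outside [15, 18.5]); After the difference (first − rest): starting from the 23×28 cube, the r=9 cylinder at (3, 13) partially overlaps it — only the 164.82 mm² overlap (of its 229.10 mm²) is removed, clipping the outline — boundary = 120.53 mm; the cylinder at (2, 11.5): section is a regular 8-gon, circumradius r=11.5 (perimeter = 2·8·11.500·sin(180°/8) = 70.41 mm); Merging all regions: the regions partially overlap (shared area 66.55 mm²), so the edge portions inside another operand are dropped and the merged outline is re-measured after clipping — boundary = 111.53 mm; (rotated 15° about Z; rotation is an isometry so areas/perimeters/island counts are preserved). So its perimeter = 111.53 mm. Layer 52 is larger (120.53 vs 111.53 mm).

layer 52 (z = 13 mm)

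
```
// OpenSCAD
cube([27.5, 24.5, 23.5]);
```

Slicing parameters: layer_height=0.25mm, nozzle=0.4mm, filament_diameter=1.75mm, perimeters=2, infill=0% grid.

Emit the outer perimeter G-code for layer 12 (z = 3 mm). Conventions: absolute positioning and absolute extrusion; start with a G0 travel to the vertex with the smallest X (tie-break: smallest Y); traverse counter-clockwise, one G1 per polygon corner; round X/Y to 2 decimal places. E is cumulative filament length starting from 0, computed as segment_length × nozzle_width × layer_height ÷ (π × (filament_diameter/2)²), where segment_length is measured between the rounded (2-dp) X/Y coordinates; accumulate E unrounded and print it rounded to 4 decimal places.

G0 X0.00 Y0.00 Z3.00
G1 X27.50 Y0.00 E1.1433
G1 X27.50 Y24.50 E2.1619
G1 X0.00 Y24.50 E3.3052
G1 X0.00 Y0.00 E4.3238

At z = 3 mm: the cube (footprint 27.5×24.5) is included at this height. The outline is a single polygon with 4 vertices. Extrusion per mm of travel: 0.4 × 0.25 / (π × 0.875²) = 0.041575. Accumulating E over each segment gives final E = 4.3238.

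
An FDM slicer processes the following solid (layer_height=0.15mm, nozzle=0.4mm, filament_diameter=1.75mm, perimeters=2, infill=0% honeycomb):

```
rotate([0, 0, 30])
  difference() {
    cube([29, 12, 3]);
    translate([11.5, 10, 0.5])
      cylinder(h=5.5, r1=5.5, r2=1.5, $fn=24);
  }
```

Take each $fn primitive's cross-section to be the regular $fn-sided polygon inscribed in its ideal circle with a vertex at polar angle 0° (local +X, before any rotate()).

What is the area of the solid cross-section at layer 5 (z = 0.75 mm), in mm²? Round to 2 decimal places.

At z = 0.75 mm: the cube is present — its section is the full 29×12 rectangle (area 348.00 mm²); the cone at (11.5, 10) contributes a regular 24-gon of circumradius 5.318 (interpolated between r1=5.5 and r2=1.5 at t=0.045) (area = (24/2)·5.318²·sin(360°/24) = 87.84 mm²); Subtracting the remaining from the first: starting from the 29×12 cube (348.00 mm²), the cone at (11.5, 10) partially overlaps it — only the 64.56 mm² overlap (of its 87.84 mm²) is removed, clipping the outline — area = 283.44 mm²; (rotated 30° about Z; rotation is an isometry so areas/perimeters/island counts are preserved). Overall, the cross-section is a single solid region. Net area = 283.44 mm².

283.44 mm²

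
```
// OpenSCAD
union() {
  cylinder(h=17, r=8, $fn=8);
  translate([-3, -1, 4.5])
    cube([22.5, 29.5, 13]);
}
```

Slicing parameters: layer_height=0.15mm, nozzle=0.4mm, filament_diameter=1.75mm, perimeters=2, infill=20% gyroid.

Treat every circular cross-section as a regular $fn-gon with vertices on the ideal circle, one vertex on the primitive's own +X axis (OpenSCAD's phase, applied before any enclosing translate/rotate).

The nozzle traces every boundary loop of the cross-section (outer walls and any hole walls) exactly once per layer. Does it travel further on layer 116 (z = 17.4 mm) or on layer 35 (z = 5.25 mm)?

layer 35 (z = 5.25 mm)

Layer 116 (z = 17.4): the cylinder is not intersected at this z (z outside [0, 17]); the cube at (-3, -1) (footprint 22.5×29.5) is included at this height (perimeter 104.00 mm); Taking the union: only the 22.5×29.5 cube at (-3, -1) is present, so the union is just that shape — boundary = 104.00 mm. So its perimeter = 104.00 mm. Layer 35 (z = 5.25): the r=8 cylinder gives a regular 8-gon of circumradius 8 (constant along its height) (perimeter = 2·8·8.000·sin(180°/8) = 48.98 mm); the 22.5×29.5 cube at (-3, -1) contributes its full rectangle (perimeter 104.00 mm); Combining (union): the regions partially overlap (shared area 78.18 mm²), so the edge portions inside another operand are dropped and the merged outline is re-measured after clipping — boundary = 118.06 mm. So its perimeter = 118.06 mm. Layer 35 is larger (118.06 vs 104.00 mm).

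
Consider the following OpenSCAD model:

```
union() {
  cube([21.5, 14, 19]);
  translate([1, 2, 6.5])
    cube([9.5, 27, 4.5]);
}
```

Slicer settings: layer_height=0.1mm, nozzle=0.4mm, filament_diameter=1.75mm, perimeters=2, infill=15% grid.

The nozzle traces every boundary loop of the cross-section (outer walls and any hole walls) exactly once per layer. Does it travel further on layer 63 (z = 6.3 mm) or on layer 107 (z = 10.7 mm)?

layer 107 (z = 10.7 mm)

Layer 63 (z = 6.3): the cube (footprint 21.5×14) is included at this height (perimeter 71.00 mm); the cube at (1, 2) does not reach this height (z outside [6.5, 11]); Taking the union: only the 21.5×14 cube is present, so the union is just that shape — boundary = 71.00 mm. So its perimeter = 71.00 mm. Layer 107 (z = 10.7): the 21.5×14 cube contributes its full rectangle (perimeter 71.00 mm); the cube at (1, 2) is present — its section is the full 9.5×27 rectangle (perimeter 73.00 mm); Combining (union): the regions partially overlap (shared area 114.00 mm²), so the edge portions inside another operand are dropped and the merged outline is re-measured after clipping — boundary = 101.00 mm. So its perimeter = 101.00 mm. Layer 107 is larger (101.00 vs 71.00 mm).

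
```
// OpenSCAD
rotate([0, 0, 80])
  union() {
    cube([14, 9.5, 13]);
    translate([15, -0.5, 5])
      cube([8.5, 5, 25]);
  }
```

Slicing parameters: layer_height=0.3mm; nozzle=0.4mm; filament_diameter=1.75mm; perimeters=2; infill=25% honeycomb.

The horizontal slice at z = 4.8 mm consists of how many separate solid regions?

At z = 4.8 mm: the cube (footprint 14×9.5) is included at this height; the cube at (15, -0.5) does not reach this height (z outside [5, 30]); Taking the union: only the 14×9.5 cube is present, so the union is just that shape — 1 connected region; (whole slice rotated 80° about Z — lengths, areas and connectivity unchanged). The result has 1 disconnected region.

1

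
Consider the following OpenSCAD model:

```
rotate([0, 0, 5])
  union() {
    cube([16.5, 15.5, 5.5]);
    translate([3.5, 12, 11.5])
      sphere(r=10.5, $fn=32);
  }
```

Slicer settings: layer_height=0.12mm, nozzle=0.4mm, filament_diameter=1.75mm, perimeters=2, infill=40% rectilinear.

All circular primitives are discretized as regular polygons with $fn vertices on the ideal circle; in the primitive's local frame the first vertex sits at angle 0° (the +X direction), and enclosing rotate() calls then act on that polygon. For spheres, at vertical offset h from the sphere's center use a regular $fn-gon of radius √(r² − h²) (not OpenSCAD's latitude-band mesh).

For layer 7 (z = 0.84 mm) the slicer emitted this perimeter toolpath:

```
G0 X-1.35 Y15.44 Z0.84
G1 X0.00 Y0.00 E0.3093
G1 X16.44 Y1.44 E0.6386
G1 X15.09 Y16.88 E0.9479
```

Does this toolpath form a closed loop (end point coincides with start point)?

Start point (G0): (-1.35, 15.44). End point (last G1): the path does not return to the start — open.

no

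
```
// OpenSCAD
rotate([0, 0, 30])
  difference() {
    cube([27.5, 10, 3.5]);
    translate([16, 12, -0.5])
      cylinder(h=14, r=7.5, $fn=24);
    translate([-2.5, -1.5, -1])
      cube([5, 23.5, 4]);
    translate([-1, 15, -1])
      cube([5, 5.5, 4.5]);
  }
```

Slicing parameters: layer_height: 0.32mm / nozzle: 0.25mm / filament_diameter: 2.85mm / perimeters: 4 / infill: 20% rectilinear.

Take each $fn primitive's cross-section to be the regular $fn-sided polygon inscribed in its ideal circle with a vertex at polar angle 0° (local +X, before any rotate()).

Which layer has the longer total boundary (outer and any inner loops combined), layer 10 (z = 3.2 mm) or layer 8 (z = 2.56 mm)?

Layer 10 (z = 3.2): the cube (footprint 27.5×10) is included at this height (perimeter 75.00 mm); the cylinder at (16, 12): section is a regular 24-gon, circumradius r=7.5 (perimeter = 2·24·7.500·sin(180°/24) = 46.99 mm); the cube at (-2.5, -1.5) does not reach this height (z outside [-1, 3]); the cube at (-1, 15) is present — its section is the full 5×5.5 rectangle (perimeter 21.00 mm); Taking the first minus the rest: starting from the 27.5×10 cube, the r=7.5 cylinder at (16, 12) partially overlaps it — only the 57.88 mm² overlap (of its 174.70 mm²) is removed, clipping the outline; the 5×5.5 cube at (-1, 15) misses the remaining region (no effect) — boundary = 80.01 mm; (rotated 30° about Z; rotation is an isometry so areas/perimeters/island counts are preserved). So its perimeter = 80.01 mm. Layer 8 (z = 2.56): the cube is present — its section is the full 27.5×10 rectangle (perimeter 75.00 mm); the cylinder at (16, 12): section is a regular 24-gon, circumradius r=7.5 (perimeter = 2·24·7.500·sin(180°/24) = 46.99 mm); the cube at (-2.5, -1.5) (footprint 5×23.5) is included at this height (perimeter 57.00 mm); the cube at (-1, 15) is present — its section is the full 5×5.5 rectangle (perimeter 21.00 mm); After the difference (first − rest): starting from the 27.5×10 cube, the r=7.5 cylinder at (16, 12) partially overlaps it — only the 57.88 mm² overlap (of its 174.70 mm²) is removed, clipping the outline; the 5×23.5 cube at (-2.5, -1.5) partially overlaps it — only the 25.00 mm² overlap (of its 117.50 mm²) is removed, clipping the outline; the 5×5.5 cube at (-1, 15) misses the remaining region (no effect) — boundary = 75.01 mm; (rotated 30° about Z; rotation is an isometry so areas/perimeters/island counts are preserved). So its perimeter = 75.01 mm. Layer 10 is larger (80.01 vs 75.01 mm).

layer 10 (z = 3.2 mm)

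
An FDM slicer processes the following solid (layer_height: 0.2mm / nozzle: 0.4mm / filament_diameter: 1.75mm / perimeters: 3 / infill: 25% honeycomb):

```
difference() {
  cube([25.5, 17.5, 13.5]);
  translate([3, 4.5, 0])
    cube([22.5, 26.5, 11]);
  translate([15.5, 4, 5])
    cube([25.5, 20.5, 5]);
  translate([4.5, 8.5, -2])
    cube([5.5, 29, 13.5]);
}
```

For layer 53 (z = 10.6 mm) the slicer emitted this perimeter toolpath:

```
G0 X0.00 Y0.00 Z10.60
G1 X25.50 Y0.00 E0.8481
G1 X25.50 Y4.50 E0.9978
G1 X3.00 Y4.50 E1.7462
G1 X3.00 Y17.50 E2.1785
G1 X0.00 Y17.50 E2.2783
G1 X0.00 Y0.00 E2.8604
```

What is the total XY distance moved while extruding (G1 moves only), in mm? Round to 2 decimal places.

Sum the Euclidean lengths of each G1 segment: total = 86.00 mm.

86.00 mm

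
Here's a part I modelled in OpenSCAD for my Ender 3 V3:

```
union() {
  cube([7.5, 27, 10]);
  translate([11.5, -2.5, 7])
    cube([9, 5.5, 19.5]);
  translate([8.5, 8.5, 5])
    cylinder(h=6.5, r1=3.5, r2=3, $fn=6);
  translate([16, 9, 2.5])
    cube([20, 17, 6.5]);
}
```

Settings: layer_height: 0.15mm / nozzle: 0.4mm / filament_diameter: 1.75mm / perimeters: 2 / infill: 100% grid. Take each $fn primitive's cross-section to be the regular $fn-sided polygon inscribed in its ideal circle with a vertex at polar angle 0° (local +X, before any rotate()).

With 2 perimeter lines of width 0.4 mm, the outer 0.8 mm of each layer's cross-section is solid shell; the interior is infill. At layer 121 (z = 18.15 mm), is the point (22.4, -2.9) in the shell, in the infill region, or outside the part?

outside

At z = 18.15 mm: the cube is absent (z outside [0, 10]); the 9×5.5 cube at (11.5, -2.5) contributes its full rectangle; the cone at (8.5, 8.5) does not reach this height (z outside [5, 11.5]); the cube at (16, 9) is not intersected at this z (z outside [2.5, 9]); Taking the union: only the 9×5.5 cube at (11.5, -2.5) is present, so the union is just that shape — 1 connected region. Overall, the cross-section is a single solid region. The nearest boundary edge runs (11.50, -2.50)→(20.50, -2.50); distance from the point to it = 1.94 mm. The point is not inside any of the regions above, so it lies outside the cross-section (1.94 mm from the nearest boundary).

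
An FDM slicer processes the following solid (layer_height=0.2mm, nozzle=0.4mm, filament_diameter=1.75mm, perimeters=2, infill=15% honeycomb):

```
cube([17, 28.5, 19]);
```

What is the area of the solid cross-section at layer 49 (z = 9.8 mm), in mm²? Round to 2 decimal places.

At z = 9.8 mm: the cube (footprint 17×28.5) is included at this height (area 484.50 mm²). Overall, the cross-section is a single solid region. Net area = 484.50 mm².

484.50 mm²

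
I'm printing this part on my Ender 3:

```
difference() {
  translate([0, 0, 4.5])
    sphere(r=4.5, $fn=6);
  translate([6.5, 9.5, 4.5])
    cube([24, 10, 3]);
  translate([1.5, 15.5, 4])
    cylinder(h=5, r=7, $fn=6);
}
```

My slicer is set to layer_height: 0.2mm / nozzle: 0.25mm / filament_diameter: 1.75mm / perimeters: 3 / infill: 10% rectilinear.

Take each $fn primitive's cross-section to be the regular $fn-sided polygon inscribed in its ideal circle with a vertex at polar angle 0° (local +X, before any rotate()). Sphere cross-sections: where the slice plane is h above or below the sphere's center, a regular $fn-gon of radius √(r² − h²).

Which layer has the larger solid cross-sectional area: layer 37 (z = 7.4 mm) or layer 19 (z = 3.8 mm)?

layer 19 (z = 3.8 mm)

Layer 37 (z = 7.4): the r=4.5 sphere contributes a regular 6-gon of circumradius √(4.5²−2.9²) = 3.441 (area = (6/2)·3.441²·sin(360°/6) = 30.76 mm²); the cube at (6.5, 9.5) (footprint 24×10) is included at this height (area 240.00 mm²); the cylinder at (1.5, 15.5): section is a regular 6-gon, circumradius r=7 (area = (6/2)·7.000²·sin(360°/6) = 127.31 mm²); After the difference (first − rest): starting from the r=4.5 sphere (30.76 mm²), the 24×10 cube at (6.5, 9.5) misses the remaining region (no effect); the r=7 cylinder at (1.5, 15.5) misses the remaining region (no effect) — area = 30.76 mm². So its area = 30.76 mm². Layer 19 (z = 3.8): the r=4.5 sphere contributes a regular 6-gon of circumradius √(4.5²−0.7²) = 4.445 (area = (6/2)·4.445²·sin(360°/6) = 51.34 mm²); the cube at (6.5, 9.5) is absent (z outside [4.5, 7.5]); the cylinder at (1.5, 15.5) is not intersected at this z (z outside [4, 9]); After the difference (first − rest): none of the subtracted shapes is present at this height, so the r=4.5 sphere is unchanged — area = 51.34 mm². So its area = 51.34 mm². Layer 19 is larger (51.34 vs 30.76 mm²).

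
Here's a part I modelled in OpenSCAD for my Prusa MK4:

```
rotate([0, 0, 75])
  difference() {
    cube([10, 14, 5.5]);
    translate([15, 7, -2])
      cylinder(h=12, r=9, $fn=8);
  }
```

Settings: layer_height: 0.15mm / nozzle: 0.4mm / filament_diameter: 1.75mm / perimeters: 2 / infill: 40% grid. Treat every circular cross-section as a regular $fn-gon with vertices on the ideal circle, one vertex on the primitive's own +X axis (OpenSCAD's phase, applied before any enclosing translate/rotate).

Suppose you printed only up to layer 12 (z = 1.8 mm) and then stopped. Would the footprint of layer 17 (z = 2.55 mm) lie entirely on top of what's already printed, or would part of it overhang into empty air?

Compare the two slices. At z = 1.8: the cube is present — its section is the full 10×14 rectangle (area 140.00 mm²); the r=9 cylinder at (15, 7) contributes a regular 8-gon of circumradius 9 (area = (8/2)·9.000²·sin(360°/8) = 229.10 mm²); Subtracting the remaining from the first: starting from the 10×14 cube (140.00 mm²), the r=9 cylinder at (15, 7) partially overlaps it — only the 34.91 mm² overlap (of its 229.10 mm²) is removed, clipping the outline — area = 105.09 mm²; (whole slice rotated 75° about Z — lengths, areas and connectivity unchanged). At z = 2.55: the cube is present — its section is the full 10×14 rectangle (area 140.00 mm²); the cylinder at (15, 7): section is a regular 8-gon, circumradius r=9 (area = (8/2)·9.000²·sin(360°/8) = 229.10 mm²); Taking the first minus the rest: starting from the 10×14 cube (140.00 mm²), the r=9 cylinder at (15, 7) partially overlaps it — only the 34.91 mm² overlap (of its 229.10 mm²) is removed, clipping the outline — area = 105.09 mm²; (rotated 75° about Z; rotation is an isometry so areas/perimeters/island counts are preserved). Checking containment: the cross-section at z = 2.55 is a subset of the cross-section at z = 1.8.

entirely on top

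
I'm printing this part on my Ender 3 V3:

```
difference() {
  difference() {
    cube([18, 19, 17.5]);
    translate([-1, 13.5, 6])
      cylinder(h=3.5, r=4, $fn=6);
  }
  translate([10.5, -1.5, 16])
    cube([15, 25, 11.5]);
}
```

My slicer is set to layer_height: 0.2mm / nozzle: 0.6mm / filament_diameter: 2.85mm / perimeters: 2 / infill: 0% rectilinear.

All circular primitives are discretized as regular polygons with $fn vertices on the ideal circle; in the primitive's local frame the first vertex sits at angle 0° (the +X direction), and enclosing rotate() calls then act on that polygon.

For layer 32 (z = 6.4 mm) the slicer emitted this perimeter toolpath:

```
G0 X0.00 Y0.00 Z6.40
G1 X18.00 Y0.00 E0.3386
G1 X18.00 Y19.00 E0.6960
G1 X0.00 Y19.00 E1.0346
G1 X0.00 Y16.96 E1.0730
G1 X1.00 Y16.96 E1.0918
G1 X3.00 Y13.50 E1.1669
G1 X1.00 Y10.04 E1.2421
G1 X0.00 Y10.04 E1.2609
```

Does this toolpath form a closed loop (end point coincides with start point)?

Start point (G0): (0.00, 0.00). End point (last G1): the path does not return to the start — open.

no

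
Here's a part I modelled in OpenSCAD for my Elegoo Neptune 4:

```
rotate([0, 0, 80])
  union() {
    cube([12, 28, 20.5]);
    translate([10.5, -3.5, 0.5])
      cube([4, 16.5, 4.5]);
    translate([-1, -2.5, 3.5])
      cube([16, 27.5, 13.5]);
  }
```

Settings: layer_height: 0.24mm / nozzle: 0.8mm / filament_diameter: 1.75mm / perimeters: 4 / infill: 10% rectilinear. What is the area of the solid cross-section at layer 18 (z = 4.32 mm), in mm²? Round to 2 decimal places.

At z = 4.32 mm: the cube is present — its section is the full 12×28 rectangle (area 336.00 mm²); the 4×16.5 cube at (10.5, -3.5) contributes its full rectangle (area 66.00 mm²); the cube at (-1, -2.5) (footprint 16×27.5) is included at this height (area 440.00 mm²); Merging all regions: the regions partially overlap — summed areas 842.00 mm² minus the doubly-counted overlap 362.00 mm² gives 480.00 mm² — area = 480.00 mm²; (rotated 80° about Z; rotation is an isometry so areas/perimeters/island counts are preserved). Overall, the cross-section is a single solid region. Net area = 480.00 mm².

480.00 mm²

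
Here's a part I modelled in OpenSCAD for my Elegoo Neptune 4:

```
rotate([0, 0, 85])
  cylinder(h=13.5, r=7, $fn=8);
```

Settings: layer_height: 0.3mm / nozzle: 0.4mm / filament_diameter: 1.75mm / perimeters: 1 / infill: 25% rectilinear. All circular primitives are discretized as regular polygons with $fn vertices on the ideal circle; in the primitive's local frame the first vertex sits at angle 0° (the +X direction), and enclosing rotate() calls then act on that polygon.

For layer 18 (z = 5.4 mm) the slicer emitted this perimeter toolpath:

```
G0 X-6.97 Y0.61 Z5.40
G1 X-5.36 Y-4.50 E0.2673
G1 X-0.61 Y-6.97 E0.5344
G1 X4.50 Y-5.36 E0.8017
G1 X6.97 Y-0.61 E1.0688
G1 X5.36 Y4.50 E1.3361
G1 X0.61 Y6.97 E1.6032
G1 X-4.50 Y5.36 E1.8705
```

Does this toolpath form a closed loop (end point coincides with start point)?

no

Start point (G0): (-6.97, 0.61). End point (last G1): the path does not return to the start — open.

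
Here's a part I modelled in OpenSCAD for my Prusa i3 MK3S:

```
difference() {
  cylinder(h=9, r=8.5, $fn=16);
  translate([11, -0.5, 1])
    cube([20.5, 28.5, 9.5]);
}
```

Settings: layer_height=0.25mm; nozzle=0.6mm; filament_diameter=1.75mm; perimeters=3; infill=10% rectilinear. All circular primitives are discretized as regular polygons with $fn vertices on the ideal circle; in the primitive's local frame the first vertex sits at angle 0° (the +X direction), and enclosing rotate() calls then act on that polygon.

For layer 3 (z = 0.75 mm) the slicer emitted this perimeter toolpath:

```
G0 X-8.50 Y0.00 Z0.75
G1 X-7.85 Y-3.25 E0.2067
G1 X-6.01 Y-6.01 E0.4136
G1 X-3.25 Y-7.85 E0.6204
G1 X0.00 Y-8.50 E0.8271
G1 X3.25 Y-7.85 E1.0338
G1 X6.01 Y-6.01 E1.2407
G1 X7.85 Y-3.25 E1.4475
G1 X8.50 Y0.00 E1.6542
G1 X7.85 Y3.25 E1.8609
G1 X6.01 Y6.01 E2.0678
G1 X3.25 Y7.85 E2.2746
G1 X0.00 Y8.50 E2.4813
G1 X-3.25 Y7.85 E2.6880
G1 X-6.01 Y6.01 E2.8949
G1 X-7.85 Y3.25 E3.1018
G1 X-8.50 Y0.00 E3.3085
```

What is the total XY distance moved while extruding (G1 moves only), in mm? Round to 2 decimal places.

53.05 mm

Sum the Euclidean lengths of each G1 segment: total = 53.05 mm.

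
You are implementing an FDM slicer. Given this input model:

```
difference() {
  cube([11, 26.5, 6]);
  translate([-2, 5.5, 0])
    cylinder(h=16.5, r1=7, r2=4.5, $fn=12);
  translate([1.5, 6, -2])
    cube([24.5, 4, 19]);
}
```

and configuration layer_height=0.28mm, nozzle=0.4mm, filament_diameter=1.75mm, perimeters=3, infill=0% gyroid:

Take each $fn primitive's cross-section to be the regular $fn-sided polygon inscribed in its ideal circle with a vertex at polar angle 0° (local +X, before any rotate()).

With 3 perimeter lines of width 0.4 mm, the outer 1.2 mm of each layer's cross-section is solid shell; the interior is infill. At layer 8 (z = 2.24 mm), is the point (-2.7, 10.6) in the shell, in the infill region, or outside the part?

At z = 2.24 mm: the 11×26.5 cube contributes its full rectangle; the cone at (-2, 5.5) (r1=7→r2=4.5) has section circumradius 6.661 here — a regular 12-gon; the cube at (1.5, 6) (footprint 24.5×4) is included at this height; Taking the first minus the rest: starting from the 11×26.5 cube, the cone at (-2, 5.5) partially overlaps it — only the 40.34 mm² overlap (of its 133.09 mm²) is removed, clipping the outline; the 24.5×4 cube at (1.5, 6) partially overlaps it — only the 28.54 mm² overlap (of its 98.00 mm²) is removed, clipping the outline — 2 connected regions. Overall, the cross-section has 2 separate islands. The nearest boundary edge runs (1.33, 11.27)→(0.00, 11.62); distance from the point to it = 2.89 mm. The point is not inside any of the regions above, so it lies outside the cross-section (2.89 mm from the nearest boundary).

outside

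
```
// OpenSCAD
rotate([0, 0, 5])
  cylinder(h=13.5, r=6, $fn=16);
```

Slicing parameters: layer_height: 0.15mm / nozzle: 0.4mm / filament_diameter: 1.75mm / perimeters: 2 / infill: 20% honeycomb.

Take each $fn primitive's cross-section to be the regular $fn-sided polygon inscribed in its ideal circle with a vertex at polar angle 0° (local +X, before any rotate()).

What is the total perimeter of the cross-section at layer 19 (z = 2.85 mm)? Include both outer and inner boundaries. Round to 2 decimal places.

37.46 mm

At z = 2.85 mm: the r=6 cylinder contributes a regular 16-gon of circumradius 6 (perimeter = 2·16·6.000·sin(180°/16) = 37.46 mm); (rotated 5° about Z; rotation is an isometry so areas/perimeters/island counts are preserved). Overall, the cross-section is a single solid region. Total boundary length (outer) = 37.46 mm.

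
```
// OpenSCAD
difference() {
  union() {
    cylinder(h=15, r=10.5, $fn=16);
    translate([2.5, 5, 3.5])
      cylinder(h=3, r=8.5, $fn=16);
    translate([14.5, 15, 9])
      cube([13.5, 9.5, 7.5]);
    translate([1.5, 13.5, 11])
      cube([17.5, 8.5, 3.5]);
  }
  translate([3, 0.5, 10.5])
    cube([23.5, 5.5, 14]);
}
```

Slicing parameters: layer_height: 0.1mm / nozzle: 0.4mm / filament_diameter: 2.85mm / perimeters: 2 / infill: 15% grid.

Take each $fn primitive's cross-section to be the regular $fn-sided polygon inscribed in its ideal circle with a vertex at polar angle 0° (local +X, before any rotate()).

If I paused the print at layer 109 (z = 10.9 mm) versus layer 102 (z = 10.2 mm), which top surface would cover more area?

Layer 109 (z = 10.9): the r=10.5 cylinder gives a regular 16-gon of circumradius 10.5 (constant along its height) (area = (16/2)·10.500²·sin(360°/16) = 337.53 mm²); the cylinder at (2.5, 5) does not reach this height (z outside [3.5, 6.5]); the cube at (14.5, 15) is present — its section is the full 13.5×9.5 rectangle (area 128.25 mm²); the cube at (1.5, 13.5) does not reach this height (z outside [11, 14.5]); Taking the union: the 2 present regions are separate (no shared area or edge), so areas and boundary lengths simply add and each stays a separate island — area = 465.78 mm²; the cube at (3, 0.5) is present — its section is the full 23.5×5.5 rectangle (area 129.25 mm²); After the difference (first − rest): starting from that combined region (465.78 mm²), the 23.5×5.5 cube at (3, 0.5) partially overlaps it — only the 36.77 mm² overlap (of its 129.25 mm²) is removed, clipping the outline — area = 429.00 mm². So its area = 429.00 mm². Layer 102 (z = 10.2): the cylinder: section is a regular 16-gon, circumradius r=10.5 (area = (16/2)·10.500²·sin(360°/16) = 337.53 mm²); the cylinder at (2.5, 5) is absent (z outside [3.5, 6.5]); the cube at (14.5, 15) (footprint 13.5×9.5) is included at this height (area 128.25 mm²); the cube at (1.5, 13.5) is absent (z outside [11, 14.5]); Merging all regions: the 2 present regions are separate (no shared area or edge), so areas and boundary lengths simply add and each stays a separate island — area = 465.78 mm²; the cube at (3, 0.5) does not reach this height (z outside [10.5, 24.5]); Subtracting the remaining from the first: none of the subtracted shapes is present at this height, so that combined region is unchanged — area = 465.78 mm². So its area = 465.78 mm². Layer 102 is larger (465.78 vs 429.00 mm²).

layer 102 (z = 10.2 mm)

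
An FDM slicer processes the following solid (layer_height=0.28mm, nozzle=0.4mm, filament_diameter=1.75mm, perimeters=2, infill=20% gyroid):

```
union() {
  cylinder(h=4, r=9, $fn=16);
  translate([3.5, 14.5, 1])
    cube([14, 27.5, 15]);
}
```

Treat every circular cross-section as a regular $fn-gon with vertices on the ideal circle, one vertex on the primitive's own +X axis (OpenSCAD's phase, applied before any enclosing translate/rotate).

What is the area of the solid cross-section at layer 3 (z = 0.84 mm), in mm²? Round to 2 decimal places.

247.98 mm²

At z = 0.84 mm: the r=9 cylinder gives a regular 16-gon of circumradius 9 (constant along its height) (area = (16/2)·9.000²·sin(360°/16) = 247.98 mm²); the cube at (3.5, 14.5) is not intersected at this z (z outside [1, 16]); Taking the union: only the r=9 cylinder is present, so the union is just that shape — area = 247.98 mm². Overall, the cross-section is a single solid region. Net area = 247.98 mm².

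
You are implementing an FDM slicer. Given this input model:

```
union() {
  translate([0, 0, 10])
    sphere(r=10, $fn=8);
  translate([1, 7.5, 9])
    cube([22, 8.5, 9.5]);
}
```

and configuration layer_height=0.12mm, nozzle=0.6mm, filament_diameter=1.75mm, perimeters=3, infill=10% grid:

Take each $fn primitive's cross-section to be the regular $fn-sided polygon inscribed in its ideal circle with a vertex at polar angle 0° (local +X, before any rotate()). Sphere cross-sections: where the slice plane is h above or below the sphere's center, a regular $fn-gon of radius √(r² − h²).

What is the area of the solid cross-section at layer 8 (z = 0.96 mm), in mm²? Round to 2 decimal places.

At z = 0.96 mm: the r=10 sphere contributes a regular 8-gon of circumradius √(10²−9.04²) = 4.275 (area = (8/2)·4.275²·sin(360°/8) = 51.70 mm²); the cube at (1, 7.5) is absent (z outside [9, 18.5]); Merging all regions: only the r=10 sphere is present, so the union is just that shape — area = 51.70 mm². Overall, the cross-section is a single solid region. Net area = 51.70 mm².

51.70 mm²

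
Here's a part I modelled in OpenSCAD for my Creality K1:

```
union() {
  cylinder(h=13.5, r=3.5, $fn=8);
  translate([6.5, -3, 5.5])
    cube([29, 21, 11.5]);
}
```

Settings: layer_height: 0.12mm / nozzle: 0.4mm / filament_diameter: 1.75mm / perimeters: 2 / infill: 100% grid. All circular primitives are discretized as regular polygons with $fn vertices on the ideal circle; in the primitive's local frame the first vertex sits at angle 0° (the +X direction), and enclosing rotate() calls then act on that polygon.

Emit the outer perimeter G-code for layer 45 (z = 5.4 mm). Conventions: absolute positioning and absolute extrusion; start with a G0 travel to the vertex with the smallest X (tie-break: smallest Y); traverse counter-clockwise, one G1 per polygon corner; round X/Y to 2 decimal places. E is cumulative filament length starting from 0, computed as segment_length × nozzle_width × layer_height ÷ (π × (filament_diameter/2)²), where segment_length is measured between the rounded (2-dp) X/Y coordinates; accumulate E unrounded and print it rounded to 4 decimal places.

At z = 5.4 mm: the cylinder: section is a regular 8-gon, circumradius r=3.5; the cube at (6.5, -3) is absent (z outside [5.5, 17]); Taking the union: only the r=3.5 cylinder is present, so the union is just that shape — 1 connected region. The outline is a single polygon with 8 vertices. Extrusion per mm of travel: 0.4 × 0.12 / (π × 0.875²) = 0.019956. Accumulating E over each segment gives final E = 0.4272.

G0 X-3.50 Y0.00 Z5.40
G1 X-2.47 Y-2.47 E0.0534
G1 X0.00 Y-3.50 E0.1068
G1 X2.47 Y-2.47 E0.1602
G1 X3.50 Y0.00 E0.2136
G1 X2.47 Y2.47 E0.2670
G1 X0.00 Y3.50 E0.3204
G1 X-2.47 Y2.47 E0.3738
G1 X-3.50 Y0.00 E0.4272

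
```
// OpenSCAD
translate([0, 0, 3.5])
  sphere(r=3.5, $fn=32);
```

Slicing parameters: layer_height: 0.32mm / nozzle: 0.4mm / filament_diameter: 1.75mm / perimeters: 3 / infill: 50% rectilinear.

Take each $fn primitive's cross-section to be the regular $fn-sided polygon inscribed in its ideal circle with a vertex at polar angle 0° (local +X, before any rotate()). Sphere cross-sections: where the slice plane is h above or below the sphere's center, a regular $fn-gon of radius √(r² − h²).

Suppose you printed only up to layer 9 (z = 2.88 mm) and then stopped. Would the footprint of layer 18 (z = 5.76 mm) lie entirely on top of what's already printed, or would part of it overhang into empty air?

entirely on top

Compare the two slices. At z = 2.88: the r=3.5 sphere contributes a regular 32-gon of circumradius √(3.5²−0.62²) = 3.445 (area = (32/2)·3.445²·sin(360°/32) = 37.04 mm²). At z = 5.76: the sphere: section is a regular 32-gon, circumradius = √(r²−h²) = √(3.5²−2.26²) = 2.673 (area = (32/2)·2.673²·sin(360°/32) = 22.29 mm²). Checking containment: the cross-section at z = 5.76 is a subset of the cross-section at z = 2.88.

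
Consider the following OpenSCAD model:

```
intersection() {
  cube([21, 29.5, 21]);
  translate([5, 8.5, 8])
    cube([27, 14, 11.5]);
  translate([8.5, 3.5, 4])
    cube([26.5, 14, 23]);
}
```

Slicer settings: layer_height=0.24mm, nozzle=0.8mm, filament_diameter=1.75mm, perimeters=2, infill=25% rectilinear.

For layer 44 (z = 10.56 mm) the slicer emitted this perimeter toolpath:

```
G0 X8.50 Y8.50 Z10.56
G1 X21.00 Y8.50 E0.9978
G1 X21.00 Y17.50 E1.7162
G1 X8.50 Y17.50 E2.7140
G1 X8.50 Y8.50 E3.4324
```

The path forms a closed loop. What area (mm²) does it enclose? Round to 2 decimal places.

Apply the shoelace formula to the sequence of (X, Y) vertices; enclosed area = 112.50 mm².

112.50 mm²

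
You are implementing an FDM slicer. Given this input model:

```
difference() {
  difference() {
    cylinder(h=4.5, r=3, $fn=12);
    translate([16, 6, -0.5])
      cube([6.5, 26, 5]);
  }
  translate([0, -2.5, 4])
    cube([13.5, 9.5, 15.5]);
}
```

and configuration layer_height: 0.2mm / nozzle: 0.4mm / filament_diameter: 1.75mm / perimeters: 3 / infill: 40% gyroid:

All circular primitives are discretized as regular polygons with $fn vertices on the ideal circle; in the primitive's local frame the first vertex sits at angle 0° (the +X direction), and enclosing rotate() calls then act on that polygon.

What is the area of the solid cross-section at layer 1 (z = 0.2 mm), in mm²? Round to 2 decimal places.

27.00 mm²

At z = 0.2 mm: the r=3 cylinder gives a regular 12-gon of circumradius 3 (constant along its height) (area = (12/2)·3.000²·sin(360°/12) = 27.00 mm²); the cube at (16, 6) (footprint 6.5×26) is included at this height (area 169.00 mm²); Subtracting the remaining from the first: starting from the r=3 cylinder (27.00 mm²), the 6.5×26 cube at (16, 6) misses the remaining region (no effect) — area = 27.00 mm²; the cube at (0, -2.5) is absent (z outside [4, 19.5]); Taking the first minus the rest: none of the subtracted shapes is present at this height, so that combined region is unchanged — area = 27.00 mm². Overall, the cross-section is a single solid region. Net area = 27.00 mm².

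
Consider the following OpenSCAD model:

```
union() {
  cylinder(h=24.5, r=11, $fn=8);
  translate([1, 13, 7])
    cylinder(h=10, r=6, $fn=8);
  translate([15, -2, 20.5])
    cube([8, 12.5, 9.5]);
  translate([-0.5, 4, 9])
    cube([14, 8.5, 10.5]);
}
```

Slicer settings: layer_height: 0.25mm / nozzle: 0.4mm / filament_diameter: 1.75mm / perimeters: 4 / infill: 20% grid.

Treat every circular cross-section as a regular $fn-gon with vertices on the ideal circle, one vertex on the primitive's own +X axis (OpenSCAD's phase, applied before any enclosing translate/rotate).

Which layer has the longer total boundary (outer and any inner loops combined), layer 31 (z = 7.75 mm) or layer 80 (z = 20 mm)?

layer 31 (z = 7.75 mm)

Layer 31 (z = 7.75): the cylinder: section is a regular 8-gon, circumradius r=11 (perimeter = 2·8·11.000·sin(180°/8) = 67.35 mm); the r=6 cylinder at (1, 13) contributes a regular 8-gon of circumradius 6 (perimeter = 2·8·6.000·sin(180°/8) = 36.74 mm); the cube at (15, -2) is not intersected at this z (z outside [20.5, 30]); the cube at (-0.5, 4) is not intersected at this z (z outside [9, 19.5]); Combining (union): the regions partially overlap (shared area 18.76 mm²), so the edge portions inside another operand are dropped and the merged outline is re-measured after clipping — boundary = 84.45 mm. So its perimeter = 84.45 mm. Layer 80 (z = 20): the cylinder: section is a regular 8-gon, circumradius r=11 (perimeter = 2·8·11.000·sin(180°/8) = 67.35 mm); the cylinder at (1, 13) does not reach this height (z outside [7, 17]); the cube at (15, -2) does not reach this height (z outside [20.5, 30]); the cube at (-0.5, 4) is not intersected at this z (z outside [9, 19.5]); Taking the union: only the r=11 cylinder is present, so the union is just that shape — boundary = 67.35 mm. So its perimeter = 67.35 mm. Layer 31 is larger (84.45 vs 67.35 mm).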